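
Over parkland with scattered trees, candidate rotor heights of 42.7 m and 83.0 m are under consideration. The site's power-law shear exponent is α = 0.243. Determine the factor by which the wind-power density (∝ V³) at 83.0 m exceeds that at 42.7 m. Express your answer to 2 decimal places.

1.62

Speed ratio: V_B/V_A = (z_B/z_A)^α = (83.0/42.7)^0.243 = (1.9438)^0.243 = 1.17528
Power-density ratio: P_B/P_A = (V_B/V_A)³ = (1.17528)³ = 1.62340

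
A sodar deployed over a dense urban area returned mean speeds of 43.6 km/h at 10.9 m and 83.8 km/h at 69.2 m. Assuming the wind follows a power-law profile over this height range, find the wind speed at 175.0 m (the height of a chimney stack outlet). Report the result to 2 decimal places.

First find α: α = ln(V₂/V₁)/ln(z₂/z₁) = ln(83.8/43.6)/ln(69.2/10.9) = 0.65338/1.84824 = 0.3535
Extrapolate from 69.2 m to 175.0 m: V₃ = 83.8 × (175.0/69.2)^0.3535 = 83.8 × 1.3882 = 116.3284 km/h

116.33 km/h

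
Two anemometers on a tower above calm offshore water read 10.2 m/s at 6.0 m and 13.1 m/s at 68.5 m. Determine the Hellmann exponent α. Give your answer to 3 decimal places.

α ≈ 0.103

Power law: V₂/V₁ = (z₂/z₁)^α ⇒ α = ln(V₂/V₁) / ln(z₂/z₁)
α = ln(13.1/10.2) / ln(68.5/6.0) = ln(1.2843) / ln(11.4167)
  = 0.25022 / 2.43507 = 0.10276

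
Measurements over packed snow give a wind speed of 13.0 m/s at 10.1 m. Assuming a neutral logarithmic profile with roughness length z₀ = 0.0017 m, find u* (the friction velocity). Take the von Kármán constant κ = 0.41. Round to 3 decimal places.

Log law: V(z) = (u*/κ) · ln(z/z₀) ⇒ u* = κ · V / ln(z/z₀)
u* = 0.41 × 13.0 / ln(10.1/0.0017) = 0.41 × 13.0 / 8.6897
   = 5.3300 / 8.6897 = 0.6134 m/s

u* ≈ 0.613 m/s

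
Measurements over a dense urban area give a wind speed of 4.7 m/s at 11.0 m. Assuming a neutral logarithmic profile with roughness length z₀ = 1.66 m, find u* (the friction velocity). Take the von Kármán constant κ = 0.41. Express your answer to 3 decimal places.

u* ≈ 1.019 m/s

Log law: V(z) = (u*/κ) · ln(z/z₀) ⇒ u* = κ · V / ln(z/z₀)
u* = 0.41 × 4.7 / ln(11.0/1.66) = 0.41 × 4.7 / 1.8911
   = 1.9270 / 1.8911 = 1.0190 m/s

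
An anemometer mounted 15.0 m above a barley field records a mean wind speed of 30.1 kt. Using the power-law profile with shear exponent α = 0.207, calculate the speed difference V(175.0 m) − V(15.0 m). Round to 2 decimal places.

Power law: V₂ = V₁ · (z₂/z₁)^α = 30.1 × (11.6667)^0.207 = 50.0524 kt
ΔV = 50.0524 − 30.1 = 19.9524 kt

19.95 kt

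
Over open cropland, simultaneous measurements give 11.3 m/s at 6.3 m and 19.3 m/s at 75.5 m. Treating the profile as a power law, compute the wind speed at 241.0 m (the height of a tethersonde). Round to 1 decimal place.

First find α: α = ln(V₂/V₁)/ln(z₂/z₁) = ln(19.3/11.3)/ln(75.5/6.3) = 0.53530/2.48358 = 0.2155
Extrapolate from 75.5 m to 241.0 m: V₃ = 19.3 × (241.0/75.5)^0.2155 = 19.3 × 1.2842 = 24.7858 m/s

24.8 m/s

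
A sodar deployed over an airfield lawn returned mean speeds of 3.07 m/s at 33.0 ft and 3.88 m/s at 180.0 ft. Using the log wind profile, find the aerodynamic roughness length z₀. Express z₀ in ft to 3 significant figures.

z₀ ≈ 0.0532 ft

Log law: V(z) ∝ ln(z/z₀). With r = V₁/V₂ = 3.07/3.88 = 0.79124,
r · ln(z₂/z₀) = ln(z₁/z₀) ⇒ ln z₀ = (ln z₁ − r·ln z₂)/(1 − r)
ln z₀ = (3.49651 − 0.79124×5.19296) / 0.20876 = -2.9332
z₀ = exp(-2.9332) = 0.05322 ft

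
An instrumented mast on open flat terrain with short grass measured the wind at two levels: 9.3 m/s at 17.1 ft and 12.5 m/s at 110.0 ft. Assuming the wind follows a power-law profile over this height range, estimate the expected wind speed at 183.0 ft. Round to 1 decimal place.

13.6 m/s

First find α: α = ln(V₂/V₁)/ln(z₂/z₁) = ln(12.5/9.3)/ln(110.0/17.1) = 0.29571/1.86140 = 0.1589
Extrapolate from 110.0 ft to 183.0 ft: V₃ = 12.5 × (183.0/110.0)^0.1589 = 12.5 × 1.0842 = 13.5528 m/s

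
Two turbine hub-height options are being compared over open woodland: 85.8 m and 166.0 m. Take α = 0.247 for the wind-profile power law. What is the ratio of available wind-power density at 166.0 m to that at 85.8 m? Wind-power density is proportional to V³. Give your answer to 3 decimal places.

1.631

Speed ratio: V_B/V_A = (z_B/z_A)^α = (166.0/85.8)^0.247 = (1.9347)^0.247 = 1.17705
Power-density ratio: P_B/P_A = (V_B/V_A)³ = (1.17705)³ = 1.63074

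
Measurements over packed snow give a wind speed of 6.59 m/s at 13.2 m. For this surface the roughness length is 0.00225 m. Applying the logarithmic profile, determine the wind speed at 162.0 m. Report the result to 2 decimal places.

8.49 m/s

Log law: V(z) ∝ ln(z/z₀), so V₂/V₁ = ln(z₂/z₀) / ln(z₁/z₀).
ln(162.0/0.00225) = 11.1844, ln(13.2/0.00225) = 8.6770
V₂ = 6.59 × 11.1844/8.6770 = 6.59 × 1.2890 = 8.4943 m/s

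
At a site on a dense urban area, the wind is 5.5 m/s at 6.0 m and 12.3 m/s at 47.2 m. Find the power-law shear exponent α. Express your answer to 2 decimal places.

Power law: V₂/V₁ = (z₂/z₁)^α ⇒ α = ln(V₂/V₁) / ln(z₂/z₁)
α = ln(12.3/5.5) / ln(47.2/6.0) = ln(2.2364) / ln(7.8667)
  = 0.80485 / 2.06263 = 0.39021

α ≈ 0.39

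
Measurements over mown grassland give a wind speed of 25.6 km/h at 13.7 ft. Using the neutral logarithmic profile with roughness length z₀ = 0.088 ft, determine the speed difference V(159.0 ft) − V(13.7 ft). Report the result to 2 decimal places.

12.43 km/h

Log law: V₂ = V₁ · ln(z₂/z₀)/ln(z₁/z₀) = 25.6 × 7.4993/5.0478 = 38.0328 km/h
ΔV = 38.0328 − 25.6 = 12.4328 km/h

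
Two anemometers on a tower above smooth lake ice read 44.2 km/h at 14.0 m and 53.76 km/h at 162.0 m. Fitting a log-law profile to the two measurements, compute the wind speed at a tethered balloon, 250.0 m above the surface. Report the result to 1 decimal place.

55.5 km/h

Log law: V ∝ ln(z/z₀). From the pair, with r = V₁/V₂ = 0.82217,
ln z₀ = (ln z₁ − r·ln z₂)/(1 − r) = (2.6391 − 0.82217×5.0876)/0.17783 = -8.6816 → z₀ = 0.0001697 m
V₃ = V₁ · ln(z₃/z₀)/ln(z₁/z₀) = 44.2 × 14.2031/11.3207 = 55.4540 km/h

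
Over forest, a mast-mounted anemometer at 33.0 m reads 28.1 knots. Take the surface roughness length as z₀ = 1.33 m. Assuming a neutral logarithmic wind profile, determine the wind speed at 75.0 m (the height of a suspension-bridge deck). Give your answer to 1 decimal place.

35.3 knots

Log law: V(z) ∝ ln(z/z₀), so V₂/V₁ = ln(z₂/z₀) / ln(z₁/z₀).
ln(75.0/1.33) = 4.0323, ln(33.0/1.33) = 3.2113
V₂ = 28.1 × 4.0323/3.2113 = 28.1 × 1.2557 = 35.2838 knots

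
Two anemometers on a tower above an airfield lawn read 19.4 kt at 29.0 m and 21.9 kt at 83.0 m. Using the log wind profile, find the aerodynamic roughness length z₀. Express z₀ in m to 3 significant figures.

z₀ ≈ 0.00829 m

Log law: V(z) ∝ ln(z/z₀). With r = V₁/V₂ = 19.4/21.9 = 0.88584,
r · ln(z₂/z₀) = ln(z₁/z₀) ⇒ ln z₀ = (ln z₁ − r·ln z₂)/(1 − r)
ln z₀ = (3.36730 − 0.88584×4.41884) / 0.11416 = -4.7927
z₀ = exp(-4.7927) = 0.008290 m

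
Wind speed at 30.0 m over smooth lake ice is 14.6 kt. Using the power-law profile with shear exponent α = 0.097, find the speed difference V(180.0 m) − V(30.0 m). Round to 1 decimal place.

2.8 kt

Power law: V₂ = V₁ · (z₂/z₁)^α = 14.6 × (6.0000)^0.097 = 17.3713 kt
ΔV = 17.3713 − 14.6 = 2.7713 kt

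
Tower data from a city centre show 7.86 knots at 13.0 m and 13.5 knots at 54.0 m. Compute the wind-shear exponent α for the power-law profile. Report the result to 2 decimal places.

α ≈ 0.38

Power law: V₂/V₁ = (z₂/z₁)^α ⇒ α = ln(V₂/V₁) / ln(z₂/z₁)
α = ln(13.5/7.86) / ln(54.0/13.0) = ln(1.7176) / ln(4.1538)
  = 0.54090 / 1.42403 = 0.37984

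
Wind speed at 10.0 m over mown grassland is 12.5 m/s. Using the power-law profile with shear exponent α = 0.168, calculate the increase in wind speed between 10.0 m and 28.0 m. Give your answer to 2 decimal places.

2.36 m/s

Power law: V₂ = V₁ · (z₂/z₁)^α = 12.5 × (2.8000)^0.168 = 14.8605 m/s
ΔV = 14.8605 − 12.5 = 2.3605 m/s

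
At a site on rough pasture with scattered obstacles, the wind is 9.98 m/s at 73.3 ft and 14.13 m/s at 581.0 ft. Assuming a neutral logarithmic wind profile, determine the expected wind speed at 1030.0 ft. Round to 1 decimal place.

Log law: V ∝ ln(z/z₀). From the pair, with r = V₁/V₂ = 0.70630,
ln z₀ = (ln z₁ − r·ln z₂)/(1 − r) = (4.2946 − 0.70630×6.3648)/0.29370 = -0.6839 → z₀ = 0.5047 ft
V₃ = V₁ · ln(z₃/z₀)/ln(z₁/z₀) = 9.98 × 7.6212/4.9784 = 15.2778 m/s

15.3 m/s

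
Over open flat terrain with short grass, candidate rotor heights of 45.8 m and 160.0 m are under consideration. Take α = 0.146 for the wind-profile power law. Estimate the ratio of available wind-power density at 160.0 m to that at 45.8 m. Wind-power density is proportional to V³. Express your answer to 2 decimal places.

Speed ratio: V_B/V_A = (z_B/z_A)^α = (160.0/45.8)^0.146 = (3.4934)^0.146 = 1.20037
Power-density ratio: P_B/P_A = (V_B/V_A)³ = (1.20037)³ = 1.72960

1.73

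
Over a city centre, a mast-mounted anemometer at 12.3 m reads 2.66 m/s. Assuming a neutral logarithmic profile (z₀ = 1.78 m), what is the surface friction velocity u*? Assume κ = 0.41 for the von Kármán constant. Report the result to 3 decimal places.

u* ≈ 0.564 m/s

Log law: V(z) = (u*/κ) · ln(z/z₀) ⇒ u* = κ · V / ln(z/z₀)
u* = 0.41 × 2.66 / ln(12.3/1.78) = 0.41 × 2.66 / 1.9330
   = 1.0906 / 1.9330 = 0.5642 m/s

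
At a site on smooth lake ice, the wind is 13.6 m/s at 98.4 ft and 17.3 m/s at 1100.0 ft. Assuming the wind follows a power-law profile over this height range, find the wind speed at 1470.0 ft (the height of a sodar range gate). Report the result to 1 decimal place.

17.8 m/s

First find α: α = ln(V₂/V₁)/ln(z₂/z₁) = ln(17.3/13.6)/ln(1100.0/98.4) = 0.24064/2.41402 = 0.0997
Extrapolate from 1100.0 ft to 1470.0 ft: V₃ = 17.3 × (1470.0/1100.0)^0.0997 = 17.3 × 1.0293 = 17.8073 m/s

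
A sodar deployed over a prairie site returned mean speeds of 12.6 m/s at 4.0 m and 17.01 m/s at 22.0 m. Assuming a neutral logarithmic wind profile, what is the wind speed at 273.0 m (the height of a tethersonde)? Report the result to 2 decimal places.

Log law: V ∝ ln(z/z₀). From the pair, with r = V₁/V₂ = 0.74074,
ln z₀ = (ln z₁ − r·ln z₂)/(1 − r) = (1.3863 − 0.74074×3.0910)/0.25926 = -3.4844 → z₀ = 0.03067 m
V₃ = V₁ · ln(z₃/z₀)/ln(z₁/z₀) = 12.6 × 9.0939/4.8707 = 23.5249 m/s

23.52 m/s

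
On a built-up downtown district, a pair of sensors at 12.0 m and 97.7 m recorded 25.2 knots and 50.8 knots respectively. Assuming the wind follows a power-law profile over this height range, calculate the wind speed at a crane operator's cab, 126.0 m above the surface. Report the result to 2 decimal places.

55.31 knots

First find α: α = ln(V₂/V₁)/ln(z₂/z₁) = ln(50.8/25.2)/ln(97.7/12.0) = 0.70105/2.09699 = 0.3343
Extrapolate from 97.7 m to 126.0 m: V₃ = 50.8 × (126.0/97.7)^0.3343 = 50.8 × 1.0888 = 55.3092 knots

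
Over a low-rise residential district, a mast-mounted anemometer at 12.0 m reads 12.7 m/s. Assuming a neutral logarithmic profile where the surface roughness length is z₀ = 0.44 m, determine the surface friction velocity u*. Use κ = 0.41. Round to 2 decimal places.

u* ≈ 1.58 m/s

Log law: V(z) = (u*/κ) · ln(z/z₀) ⇒ u* = κ · V / ln(z/z₀)
u* = 0.41 × 12.7 / ln(12.0/0.44) = 0.41 × 12.7 / 3.3059
   = 5.2070 / 3.3059 = 1.5751 m/s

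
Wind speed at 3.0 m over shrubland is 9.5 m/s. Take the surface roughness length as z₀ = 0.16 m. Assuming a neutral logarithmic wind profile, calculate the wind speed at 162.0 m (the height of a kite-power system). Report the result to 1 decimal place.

Log law: V(z) ∝ ln(z/z₀), so V₂/V₁ = ln(z₂/z₀) / ln(z₁/z₀).
ln(162.0/0.16) = 6.9202, ln(3.0/0.16) = 2.9312
V₂ = 9.5 × 6.9202/2.9312 = 9.5 × 2.3609 = 22.4283 m/s

22.4 m/s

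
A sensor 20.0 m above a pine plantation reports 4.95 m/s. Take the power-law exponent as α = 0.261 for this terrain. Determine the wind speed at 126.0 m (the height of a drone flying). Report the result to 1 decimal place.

Power-law profile: V₂ = V₁ · (z₂/z₁)^α
V₂ = 4.95 × (126.0/20.0)^0.261 = 4.95 × (6.3000)^0.261
    = 4.95 × 1.6167 = 8.0026 m/s

8.0 m/s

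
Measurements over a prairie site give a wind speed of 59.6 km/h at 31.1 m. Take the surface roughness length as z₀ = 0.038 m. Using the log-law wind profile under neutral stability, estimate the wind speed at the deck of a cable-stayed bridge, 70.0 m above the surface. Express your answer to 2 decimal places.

66.81 km/h

Log law: V(z) ∝ ln(z/z₀), so V₂/V₁ = ln(z₂/z₀) / ln(z₁/z₀).
ln(70.0/0.038) = 7.5187, ln(31.1/0.038) = 6.7074
V₂ = 59.6 × 7.5187/6.7074 = 59.6 × 1.1210 = 66.8089 km/h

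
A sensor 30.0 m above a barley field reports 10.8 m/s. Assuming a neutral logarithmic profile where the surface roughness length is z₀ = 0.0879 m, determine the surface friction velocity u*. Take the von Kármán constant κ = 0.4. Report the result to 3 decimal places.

Log law: V(z) = (u*/κ) · ln(z/z₀) ⇒ u* = κ · V / ln(z/z₀)
u* = 0.4 × 10.8 / ln(30.0/0.0879) = 0.4 × 10.8 / 5.8328
   = 4.3200 / 5.8328 = 0.7406 m/s

u* ≈ 0.741 m/s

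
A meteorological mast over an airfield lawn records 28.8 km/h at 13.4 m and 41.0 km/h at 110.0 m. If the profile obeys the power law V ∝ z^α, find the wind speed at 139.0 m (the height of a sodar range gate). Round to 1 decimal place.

42.6 km/h

First find α: α = ln(V₂/V₁)/ln(z₂/z₁) = ln(41.0/28.8)/ln(110.0/13.4) = 0.35320/2.10523 = 0.1678
Extrapolate from 110.0 m to 139.0 m: V₃ = 41.0 × (139.0/110.0)^0.1678 = 41.0 × 1.0400 = 42.6416 km/h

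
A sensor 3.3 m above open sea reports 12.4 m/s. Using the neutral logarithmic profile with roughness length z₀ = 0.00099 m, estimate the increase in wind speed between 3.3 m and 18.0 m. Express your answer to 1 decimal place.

Log law: V₂ = V₁ · ln(z₂/z₀)/ln(z₁/z₀) = 12.4 × 9.8082/8.1117 = 14.9933 m/s
ΔV = 14.9933 − 12.4 = 2.5933 m/s

2.6 m/s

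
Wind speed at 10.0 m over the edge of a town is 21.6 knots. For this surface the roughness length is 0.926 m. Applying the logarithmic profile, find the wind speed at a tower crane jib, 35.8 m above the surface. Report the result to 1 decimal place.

Log law: V(z) ∝ ln(z/z₀), so V₂/V₁ = ln(z₂/z₀) / ln(z₁/z₀).
ln(35.8/0.926) = 3.6548, ln(10.0/0.926) = 2.3795
V₂ = 21.6 × 3.6548/2.3795 = 21.6 × 1.5360 = 33.1773 knots

33.2 knots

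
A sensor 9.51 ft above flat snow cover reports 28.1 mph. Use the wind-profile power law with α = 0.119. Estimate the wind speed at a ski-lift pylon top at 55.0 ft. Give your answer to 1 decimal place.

Power-law profile: V₂ = V₁ · (z₂/z₁)^α
V₂ = 28.1 × (55.0/9.51)^0.119 = 28.1 × (5.7834)^0.119
    = 28.1 × 1.2323 = 34.6263 mph

34.6 mph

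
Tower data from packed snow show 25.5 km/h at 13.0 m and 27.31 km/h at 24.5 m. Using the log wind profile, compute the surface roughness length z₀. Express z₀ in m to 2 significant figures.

Log law: V(z) ∝ ln(z/z₀). With r = V₁/V₂ = 25.5/27.31 = 0.93372,
r · ln(z₂/z₀) = ln(z₁/z₀) ⇒ ln z₀ = (ln z₁ − r·ln z₂)/(1 − r)
ln z₀ = (2.56495 − 0.93372×3.19867) / 0.06628 = -6.3632
z₀ = exp(-6.3632) = 0.001724 m

z₀ ≈ 0.0017 m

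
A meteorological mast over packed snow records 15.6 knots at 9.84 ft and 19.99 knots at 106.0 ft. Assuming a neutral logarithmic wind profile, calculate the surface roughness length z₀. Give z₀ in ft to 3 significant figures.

z₀ ≈ 0.00211 ft

Log law: V(z) ∝ ln(z/z₀). With r = V₁/V₂ = 15.6/19.99 = 0.78039,
r · ln(z₂/z₀) = ln(z₁/z₀) ⇒ ln z₀ = (ln z₁ − r·ln z₂)/(1 − r)
ln z₀ = (2.28646 − 0.78039×4.66344) / 0.21961 = -6.1602
z₀ = exp(-6.1602) = 0.002112 ft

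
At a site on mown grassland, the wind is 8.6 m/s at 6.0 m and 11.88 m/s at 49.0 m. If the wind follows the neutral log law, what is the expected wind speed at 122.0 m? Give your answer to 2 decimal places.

Log law: V ∝ ln(z/z₀). From the pair, with r = V₁/V₂ = 0.72391,
ln z₀ = (ln z₁ − r·ln z₂)/(1 − r) = (1.7918 − 0.72391×3.8918)/0.27609 = -3.7145 → z₀ = 0.02437 m
V₃ = V₁ · ln(z₃/z₀)/ln(z₁/z₀) = 8.6 × 8.5185/5.5063 = 13.3047 m/s

13.30 m/s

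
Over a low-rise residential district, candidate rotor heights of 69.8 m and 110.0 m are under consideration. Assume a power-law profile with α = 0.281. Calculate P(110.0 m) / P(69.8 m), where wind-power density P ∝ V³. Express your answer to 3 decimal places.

1.467

Speed ratio: V_B/V_A = (z_B/z_A)^α = (110.0/69.8)^0.281 = (1.5759)^0.281 = 1.13634
Power-density ratio: P_B/P_A = (V_B/V_A)³ = (1.13634)³ = 1.46732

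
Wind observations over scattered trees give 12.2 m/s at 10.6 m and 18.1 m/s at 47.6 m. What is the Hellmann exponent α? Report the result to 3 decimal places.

Power law: V₂/V₁ = (z₂/z₁)^α ⇒ α = ln(V₂/V₁) / ln(z₂/z₁)
α = ln(18.1/12.2) / ln(47.6/10.6) = ln(1.4836) / ln(4.4906)
  = 0.39448 / 1.50198 = 0.26264

α ≈ 0.263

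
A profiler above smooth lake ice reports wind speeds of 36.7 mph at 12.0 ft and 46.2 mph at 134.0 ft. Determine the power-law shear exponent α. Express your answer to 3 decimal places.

Power law: V₂/V₁ = (z₂/z₁)^α ⇒ α = ln(V₂/V₁) / ln(z₂/z₁)
α = ln(46.2/36.7) / ln(134.0/12.0) = ln(1.2589) / ln(11.1667)
  = 0.23020 / 2.41293 = 0.09540

α ≈ 0.095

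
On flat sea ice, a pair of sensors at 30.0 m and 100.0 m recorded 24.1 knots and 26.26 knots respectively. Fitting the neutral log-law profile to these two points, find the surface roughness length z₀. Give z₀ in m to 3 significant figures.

z₀ ≈ 0.0000440 m

Log law: V(z) ∝ ln(z/z₀). With r = V₁/V₂ = 24.1/26.26 = 0.91775,
r · ln(z₂/z₀) = ln(z₁/z₀) ⇒ ln z₀ = (ln z₁ − r·ln z₂)/(1 − r)
ln z₀ = (3.40120 − 0.91775×4.60517) / 0.08225 = -10.0320
z₀ = exp(-10.0320) = 0.00004397 m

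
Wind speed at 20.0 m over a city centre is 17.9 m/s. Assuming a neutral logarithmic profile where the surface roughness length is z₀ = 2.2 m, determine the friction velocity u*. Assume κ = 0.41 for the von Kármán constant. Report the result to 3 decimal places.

Log law: V(z) = (u*/κ) · ln(z/z₀) ⇒ u* = κ · V / ln(z/z₀)
u* = 0.41 × 17.9 / ln(20.0/2.2) = 0.41 × 17.9 / 2.2073
   = 7.3390 / 2.2073 = 3.3249 m/s

u* ≈ 3.325 m/s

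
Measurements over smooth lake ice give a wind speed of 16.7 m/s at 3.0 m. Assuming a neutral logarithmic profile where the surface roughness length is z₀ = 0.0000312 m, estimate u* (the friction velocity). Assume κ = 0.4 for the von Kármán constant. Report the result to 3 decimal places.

u* ≈ 0.582 m/s

Log law: V(z) = (u*/κ) · ln(z/z₀) ⇒ u* = κ · V / ln(z/z₀)
u* = 0.4 × 16.7 / ln(3.0/0.0000312) = 0.4 × 16.7 / 11.4737
   = 6.6800 / 11.4737 = 0.5822 m/s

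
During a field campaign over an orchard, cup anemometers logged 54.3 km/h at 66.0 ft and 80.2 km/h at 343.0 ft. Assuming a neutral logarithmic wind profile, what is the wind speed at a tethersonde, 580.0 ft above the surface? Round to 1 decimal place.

88.5 km/h

Log law: V ∝ ln(z/z₀). From the pair, with r = V₁/V₂ = 0.67706,
ln z₀ = (ln z₁ − r·ln z₂)/(1 − r) = (4.1897 − 0.67706×5.8377)/0.32294 = 0.7344 → z₀ = 2.084 ft
V₃ = V₁ · ln(z₃/z₀)/ln(z₁/z₀) = 54.3 × 5.6286/3.4552 = 88.4552 km/h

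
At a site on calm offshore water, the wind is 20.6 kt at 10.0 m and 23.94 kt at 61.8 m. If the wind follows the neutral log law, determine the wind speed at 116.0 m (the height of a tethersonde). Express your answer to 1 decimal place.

25.1 kt

Log law: V ∝ ln(z/z₀). From the pair, with r = V₁/V₂ = 0.86048,
ln z₀ = (ln z₁ − r·ln z₂)/(1 − r) = (2.3026 − 0.86048×4.1239)/0.13952 = -8.9307 → z₀ = 0.0001323 m
V₃ = V₁ · ln(z₃/z₀)/ln(z₁/z₀) = 20.6 × 13.6843/11.2333 = 25.0947 kt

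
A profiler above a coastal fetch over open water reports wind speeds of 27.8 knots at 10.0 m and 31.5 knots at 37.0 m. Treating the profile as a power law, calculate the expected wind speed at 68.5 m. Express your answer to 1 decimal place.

33.4 knots

First find α: α = ln(V₂/V₁)/ln(z₂/z₁) = ln(31.5/27.8)/ln(37.0/10.0) = 0.12495/1.30833 = 0.0955
Extrapolate from 37.0 m to 68.5 m: V₃ = 31.5 × (68.5/37.0)^0.0955 = 31.5 × 1.0606 = 33.4085 knots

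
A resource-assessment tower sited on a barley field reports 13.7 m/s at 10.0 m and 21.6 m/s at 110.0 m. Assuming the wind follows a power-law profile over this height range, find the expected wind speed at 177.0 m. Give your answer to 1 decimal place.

23.6 m/s

First find α: α = ln(V₂/V₁)/ln(z₂/z₁) = ln(21.6/13.7)/ln(110.0/10.0) = 0.45530/2.39790 = 0.1899
Extrapolate from 110.0 m to 177.0 m: V₃ = 21.6 × (177.0/110.0)^0.1899 = 21.6 × 1.0945 = 23.6417 m/s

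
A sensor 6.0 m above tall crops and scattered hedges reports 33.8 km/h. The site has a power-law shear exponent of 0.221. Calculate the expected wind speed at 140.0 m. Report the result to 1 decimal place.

Power-law profile: V₂ = V₁ · (z₂/z₁)^α
V₂ = 33.8 × (140.0/6.0)^0.221 = 33.8 × (23.3333)^0.221
    = 33.8 × 2.0060 = 67.8015 km/h

67.8 km/h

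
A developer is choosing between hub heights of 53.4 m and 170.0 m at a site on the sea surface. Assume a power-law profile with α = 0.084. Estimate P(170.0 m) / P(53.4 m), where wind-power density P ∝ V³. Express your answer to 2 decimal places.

Speed ratio: V_B/V_A = (z_B/z_A)^α = (170.0/53.4)^0.084 = (3.1835)^0.084 = 1.10216
Power-density ratio: P_B/P_A = (V_B/V_A)³ = (1.10216)³ = 1.33885

1.34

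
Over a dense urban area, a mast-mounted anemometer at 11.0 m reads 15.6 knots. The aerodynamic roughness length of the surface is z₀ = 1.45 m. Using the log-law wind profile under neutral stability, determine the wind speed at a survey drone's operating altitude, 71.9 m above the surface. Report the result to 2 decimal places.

Log law: V(z) ∝ ln(z/z₀), so V₂/V₁ = ln(z₂/z₀) / ln(z₁/z₀).
ln(71.9/1.45) = 3.9037, ln(11.0/1.45) = 2.0263
V₂ = 15.6 × 3.9037/2.0263 = 15.6 × 1.9265 = 30.0533 knots

30.05 knots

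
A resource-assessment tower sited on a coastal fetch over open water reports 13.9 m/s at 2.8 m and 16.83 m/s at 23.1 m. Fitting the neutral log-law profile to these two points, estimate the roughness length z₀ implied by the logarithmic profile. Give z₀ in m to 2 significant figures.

Log law: V(z) ∝ ln(z/z₀). With r = V₁/V₂ = 13.9/16.83 = 0.82591,
r · ln(z₂/z₀) = ln(z₁/z₀) ⇒ ln z₀ = (ln z₁ − r·ln z₂)/(1 − r)
ln z₀ = (1.02962 − 0.82591×3.13983) / 0.17409 = -8.9813
z₀ = exp(-8.9813) = 0.0001257 m

z₀ ≈ 0.00013 m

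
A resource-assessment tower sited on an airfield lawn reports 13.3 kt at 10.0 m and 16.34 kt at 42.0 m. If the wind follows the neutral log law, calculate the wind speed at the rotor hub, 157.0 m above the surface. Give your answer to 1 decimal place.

19.1 kt

Log law: V ∝ ln(z/z₀). From the pair, with r = V₁/V₂ = 0.81395,
ln z₀ = (ln z₁ − r·ln z₂)/(1 − r) = (2.3026 − 0.81395×3.7377)/0.18605 = -3.9759 → z₀ = 0.01876 m
V₃ = V₁ · ln(z₃/z₀)/ln(z₁/z₀) = 13.3 × 9.0322/6.2785 = 19.1332 kt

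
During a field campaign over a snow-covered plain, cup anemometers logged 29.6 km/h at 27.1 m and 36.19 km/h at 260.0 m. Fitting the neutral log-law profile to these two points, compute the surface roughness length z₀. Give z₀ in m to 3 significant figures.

z₀ ≈ 0.00105 m

Log law: V(z) ∝ ln(z/z₀). With r = V₁/V₂ = 29.6/36.19 = 0.81791,
r · ln(z₂/z₀) = ln(z₁/z₀) ⇒ ln z₀ = (ln z₁ − r·ln z₂)/(1 − r)
ln z₀ = (3.29953 − 0.81791×5.56068) / 0.18209 = -6.8568
z₀ = exp(-6.8568) = 0.001052 m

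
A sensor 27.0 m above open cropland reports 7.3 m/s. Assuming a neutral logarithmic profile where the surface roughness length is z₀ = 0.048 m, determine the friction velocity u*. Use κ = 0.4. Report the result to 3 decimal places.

u* ≈ 0.461 m/s

Log law: V(z) = (u*/κ) · ln(z/z₀) ⇒ u* = κ · V / ln(z/z₀)
u* = 0.4 × 7.3 / ln(27.0/0.048) = 0.4 × 7.3 / 6.3324
   = 2.9200 / 6.3324 = 0.4611 m/s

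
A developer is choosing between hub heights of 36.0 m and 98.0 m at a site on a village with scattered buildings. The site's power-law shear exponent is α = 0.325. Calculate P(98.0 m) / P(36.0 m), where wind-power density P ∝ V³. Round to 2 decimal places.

2.65

Speed ratio: V_B/V_A = (z_B/z_A)^α = (98.0/36.0)^0.325 = (2.7222)^0.325 = 1.38468
Power-density ratio: P_B/P_A = (V_B/V_A)³ = (1.38468)³ = 2.65491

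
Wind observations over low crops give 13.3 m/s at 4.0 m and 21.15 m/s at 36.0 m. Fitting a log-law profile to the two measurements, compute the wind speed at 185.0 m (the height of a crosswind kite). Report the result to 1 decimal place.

Log law: V ∝ ln(z/z₀). From the pair, with r = V₁/V₂ = 0.62884,
ln z₀ = (ln z₁ − r·ln z₂)/(1 − r) = (1.3863 − 0.62884×3.5835)/0.37116 = -2.3364 → z₀ = 0.09668 m
V₃ = V₁ · ln(z₃/z₀)/ln(z₁/z₀) = 13.3 × 7.5567/3.7227 = 26.9979 m/s

27.0 m/s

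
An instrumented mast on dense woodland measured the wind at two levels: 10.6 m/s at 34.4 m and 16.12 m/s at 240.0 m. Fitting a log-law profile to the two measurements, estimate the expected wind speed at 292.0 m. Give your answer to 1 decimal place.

Log law: V ∝ ln(z/z₀). From the pair, with r = V₁/V₂ = 0.65757,
ln z₀ = (ln z₁ − r·ln z₂)/(1 − r) = (3.5381 − 0.65757×5.4806)/0.34243 = -0.1923 → z₀ = 0.8251 m
V₃ = V₁ · ln(z₃/z₀)/ln(z₁/z₀) = 10.6 × 5.8690/3.7303 = 16.6773 m/s

16.7 m/s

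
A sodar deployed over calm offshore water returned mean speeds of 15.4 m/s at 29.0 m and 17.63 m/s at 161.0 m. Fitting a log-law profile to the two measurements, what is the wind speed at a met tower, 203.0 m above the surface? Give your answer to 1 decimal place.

17.9 m/s

Log law: V ∝ ln(z/z₀). From the pair, with r = V₁/V₂ = 0.87351,
ln z₀ = (ln z₁ − r·ln z₂)/(1 − r) = (3.3673 − 0.87351×5.0814)/0.12649 = -8.4700 → z₀ = 0.0002097 m
V₃ = V₁ · ln(z₃/z₀)/ln(z₁/z₀) = 15.4 × 13.7833/11.8373 = 17.9316 m/s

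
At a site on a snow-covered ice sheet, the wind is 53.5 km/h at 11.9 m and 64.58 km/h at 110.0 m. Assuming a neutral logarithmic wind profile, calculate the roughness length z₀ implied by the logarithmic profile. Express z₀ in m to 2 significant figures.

z₀ ≈ 0.00026 m

Log law: V(z) ∝ ln(z/z₀). With r = V₁/V₂ = 53.5/64.58 = 0.82843,
r · ln(z₂/z₀) = ln(z₁/z₀) ⇒ ln z₀ = (ln z₁ − r·ln z₂)/(1 − r)
ln z₀ = (2.47654 − 0.82843×4.70048) / 0.17157 = -8.2618
z₀ = exp(-8.2618) = 0.0002582 m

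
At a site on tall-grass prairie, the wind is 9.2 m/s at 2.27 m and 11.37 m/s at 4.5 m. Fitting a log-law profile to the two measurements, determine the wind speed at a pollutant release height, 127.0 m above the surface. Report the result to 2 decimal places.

21.96 m/s

Log law: V ∝ ln(z/z₀). From the pair, with r = V₁/V₂ = 0.80915,
ln z₀ = (ln z₁ − r·ln z₂)/(1 − r) = (0.8198 − 0.80915×1.5041)/0.19085 = -2.0814 → z₀ = 0.1248 m
V₃ = V₁ · ln(z₃/z₀)/ln(z₁/z₀) = 9.2 × 6.9256/2.9012 = 21.9619 m/s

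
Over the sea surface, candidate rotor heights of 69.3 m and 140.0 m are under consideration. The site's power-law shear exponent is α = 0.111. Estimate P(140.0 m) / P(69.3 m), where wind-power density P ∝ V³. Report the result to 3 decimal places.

Speed ratio: V_B/V_A = (z_B/z_A)^α = (140.0/69.3)^0.111 = (2.0202)^0.111 = 1.08118
Power-density ratio: P_B/P_A = (V_B/V_A)³ = (1.08118)³ = 1.26385

1.264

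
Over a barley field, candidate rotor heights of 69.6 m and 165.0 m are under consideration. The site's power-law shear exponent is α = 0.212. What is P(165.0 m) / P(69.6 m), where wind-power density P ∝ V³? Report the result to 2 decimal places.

1.73

Speed ratio: V_B/V_A = (z_B/z_A)^α = (165.0/69.6)^0.212 = (2.3707)^0.212 = 1.20081
Power-density ratio: P_B/P_A = (V_B/V_A)³ = (1.20081)³ = 1.73149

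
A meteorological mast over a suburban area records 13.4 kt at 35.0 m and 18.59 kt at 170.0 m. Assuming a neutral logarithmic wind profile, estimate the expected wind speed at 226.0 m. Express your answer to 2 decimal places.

Log law: V ∝ ln(z/z₀). From the pair, with r = V₁/V₂ = 0.72082,
ln z₀ = (ln z₁ − r·ln z₂)/(1 − r) = (3.5553 − 0.72082×5.1358)/0.27918 = -0.5252 → z₀ = 0.5914 m
V₃ = V₁ · ln(z₃/z₀)/ln(z₁/z₀) = 13.4 × 5.9457/4.0805 = 19.5250 kt

19.53 kt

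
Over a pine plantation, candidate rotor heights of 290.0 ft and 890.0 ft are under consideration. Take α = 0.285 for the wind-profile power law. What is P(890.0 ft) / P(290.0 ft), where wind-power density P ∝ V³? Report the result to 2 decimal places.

2.61

Speed ratio: V_B/V_A = (z_B/z_A)^α = (890.0/290.0)^0.285 = (3.0690)^0.285 = 1.37655
Power-density ratio: P_B/P_A = (V_B/V_A)³ = (1.37655)³ = 2.60842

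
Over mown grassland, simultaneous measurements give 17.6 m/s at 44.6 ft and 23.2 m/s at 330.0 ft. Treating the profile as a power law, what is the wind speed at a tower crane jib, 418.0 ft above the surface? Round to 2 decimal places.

First find α: α = ln(V₂/V₁)/ln(z₂/z₁) = ln(23.2/17.6)/ln(330.0/44.6) = 0.27625/2.00136 = 0.1380
Extrapolate from 330.0 ft to 418.0 ft: V₃ = 23.2 × (418.0/330.0)^0.1380 = 23.2 × 1.0332 = 23.9695 m/s

23.97 m/s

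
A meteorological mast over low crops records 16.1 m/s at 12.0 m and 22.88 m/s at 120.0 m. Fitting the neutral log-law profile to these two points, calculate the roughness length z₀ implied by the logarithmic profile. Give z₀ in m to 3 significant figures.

Log law: V(z) ∝ ln(z/z₀). With r = V₁/V₂ = 16.1/22.88 = 0.70367,
r · ln(z₂/z₀) = ln(z₁/z₀) ⇒ ln z₀ = (ln z₁ − r·ln z₂)/(1 − r)
ln z₀ = (2.48491 − 0.70367×4.78749) / 0.29633 = -2.9829
z₀ = exp(-2.9829) = 0.05065 m

z₀ ≈ 0.0506 m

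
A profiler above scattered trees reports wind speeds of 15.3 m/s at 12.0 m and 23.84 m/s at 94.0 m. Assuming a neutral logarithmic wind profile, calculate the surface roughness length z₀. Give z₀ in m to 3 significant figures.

Log law: V(z) ∝ ln(z/z₀). With r = V₁/V₂ = 15.3/23.84 = 0.64178,
r · ln(z₂/z₀) = ln(z₁/z₀) ⇒ ln z₀ = (ln z₁ − r·ln z₂)/(1 − r)
ln z₀ = (2.48491 − 0.64178×4.54329) / 0.35822 = -1.2028
z₀ = exp(-1.2028) = 0.3003 m

z₀ ≈ 0.300 m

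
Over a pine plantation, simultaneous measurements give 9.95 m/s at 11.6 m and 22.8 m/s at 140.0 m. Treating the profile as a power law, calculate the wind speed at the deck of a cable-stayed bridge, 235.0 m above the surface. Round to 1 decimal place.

27.1 m/s

First find α: α = ln(V₂/V₁)/ln(z₂/z₁) = ln(22.8/9.95)/ln(140.0/11.6) = 0.82919/2.49064 = 0.3329
Extrapolate from 140.0 m to 235.0 m: V₃ = 22.8 × (235.0/140.0)^0.3329 = 22.8 × 1.1882 = 27.0908 m/s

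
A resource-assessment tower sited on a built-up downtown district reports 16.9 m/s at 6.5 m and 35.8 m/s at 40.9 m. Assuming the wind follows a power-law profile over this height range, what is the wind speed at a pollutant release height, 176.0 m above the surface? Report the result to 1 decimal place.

64.9 m/s

First find α: α = ln(V₂/V₁)/ln(z₂/z₁) = ln(35.8/16.9)/ln(40.9/6.5) = 0.75063/1.83933 = 0.4081
Extrapolate from 40.9 m to 176.0 m: V₃ = 35.8 × (176.0/40.9)^0.4081 = 35.8 × 1.8141 = 64.9433 m/s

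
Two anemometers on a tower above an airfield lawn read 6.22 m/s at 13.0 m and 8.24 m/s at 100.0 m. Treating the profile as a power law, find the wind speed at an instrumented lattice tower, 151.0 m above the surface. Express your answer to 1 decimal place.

8.7 m/s

First find α: α = ln(V₂/V₁)/ln(z₂/z₁) = ln(8.24/6.22)/ln(100.0/13.0) = 0.28123/2.04022 = 0.1378
Extrapolate from 100.0 m to 151.0 m: V₃ = 8.24 × (151.0/100.0)^0.1378 = 8.24 × 1.0585 = 8.7216 m/s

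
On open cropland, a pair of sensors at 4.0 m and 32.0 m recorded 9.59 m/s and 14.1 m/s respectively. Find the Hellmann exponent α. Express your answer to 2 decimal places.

α ≈ 0.19

Power law: V₂/V₁ = (z₂/z₁)^α ⇒ α = ln(V₂/V₁) / ln(z₂/z₁)
α = ln(14.1/9.59) / ln(32.0/4.0) = ln(1.4703) / ln(8.0000)
  = 0.38545 / 2.07944 = 0.18536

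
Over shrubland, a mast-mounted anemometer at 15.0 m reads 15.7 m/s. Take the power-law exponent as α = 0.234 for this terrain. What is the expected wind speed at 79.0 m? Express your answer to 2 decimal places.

23.16 m/s

Power-law profile: V₂ = V₁ · (z₂/z₁)^α
V₂ = 15.7 × (79.0/15.0)^0.234 = 15.7 × (5.2667)^0.234
    = 15.7 × 1.4752 = 23.1600 m/s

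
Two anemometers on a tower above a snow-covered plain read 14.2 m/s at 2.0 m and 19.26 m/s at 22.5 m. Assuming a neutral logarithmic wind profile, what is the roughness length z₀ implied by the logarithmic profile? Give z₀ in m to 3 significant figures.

z₀ ≈ 0.00224 m

Log law: V(z) ∝ ln(z/z₀). With r = V₁/V₂ = 14.2/19.26 = 0.73728,
r · ln(z₂/z₀) = ln(z₁/z₀) ⇒ ln z₀ = (ln z₁ − r·ln z₂)/(1 − r)
ln z₀ = (0.69315 − 0.73728×3.11352) / 0.26272 = -6.0992
z₀ = exp(-6.0992) = 0.002245 m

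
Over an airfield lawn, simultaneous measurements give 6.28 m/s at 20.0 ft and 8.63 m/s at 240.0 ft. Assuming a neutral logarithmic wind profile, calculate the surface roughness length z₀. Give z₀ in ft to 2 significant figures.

z₀ ≈ 0.026 ft

Log law: V(z) ∝ ln(z/z₀). With r = V₁/V₂ = 6.28/8.63 = 0.72769,
r · ln(z₂/z₀) = ln(z₁/z₀) ⇒ ln z₀ = (ln z₁ − r·ln z₂)/(1 − r)
ln z₀ = (2.99573 − 0.72769×5.48064) / 0.27231 = -3.6448
z₀ = exp(-3.6448) = 0.02613 ft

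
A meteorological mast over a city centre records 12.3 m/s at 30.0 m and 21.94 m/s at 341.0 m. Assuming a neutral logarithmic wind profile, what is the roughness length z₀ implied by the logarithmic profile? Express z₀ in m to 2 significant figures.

z₀ ≈ 1.3 m

Log law: V(z) ∝ ln(z/z₀). With r = V₁/V₂ = 12.3/21.94 = 0.56062,
r · ln(z₂/z₀) = ln(z₁/z₀) ⇒ ln z₀ = (ln z₁ − r·ln z₂)/(1 − r)
ln z₀ = (3.40120 − 0.56062×5.83188) / 0.43938 = 0.2998
z₀ = exp(0.2998) = 1.350 m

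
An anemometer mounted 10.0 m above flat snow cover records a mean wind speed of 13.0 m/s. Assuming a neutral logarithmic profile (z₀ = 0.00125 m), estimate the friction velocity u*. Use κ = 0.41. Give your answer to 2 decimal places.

u* ≈ 0.59 m/s

Log law: V(z) = (u*/κ) · ln(z/z₀) ⇒ u* = κ · V / ln(z/z₀)
u* = 0.41 × 13.0 / ln(10.0/0.00125) = 0.41 × 13.0 / 8.9872
   = 5.3300 / 8.9872 = 0.5931 m/s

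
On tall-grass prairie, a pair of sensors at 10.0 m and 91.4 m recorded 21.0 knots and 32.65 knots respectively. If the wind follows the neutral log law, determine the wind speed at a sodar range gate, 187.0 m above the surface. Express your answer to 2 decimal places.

36.42 knots

Log law: V ∝ ln(z/z₀). From the pair, with r = V₁/V₂ = 0.64319,
ln z₀ = (ln z₁ − r·ln z₂)/(1 − r) = (2.3026 − 0.64319×4.5152)/0.35681 = -1.6859 → z₀ = 0.1853 m
V₃ = V₁ · ln(z₃/z₀)/ln(z₁/z₀) = 21.0 × 6.9170/3.9885 = 36.4191 knots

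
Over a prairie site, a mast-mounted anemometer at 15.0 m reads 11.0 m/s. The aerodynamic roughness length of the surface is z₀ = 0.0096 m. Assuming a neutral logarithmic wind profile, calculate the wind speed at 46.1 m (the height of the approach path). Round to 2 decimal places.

Log law: V(z) ∝ ln(z/z₀), so V₂/V₁ = ln(z₂/z₀) / ln(z₁/z₀).
ln(46.1/0.0096) = 8.4768, ln(15.0/0.0096) = 7.3540
V₂ = 11.0 × 8.4768/7.3540 = 11.0 × 1.1527 = 12.6794 m/s

12.68 m/s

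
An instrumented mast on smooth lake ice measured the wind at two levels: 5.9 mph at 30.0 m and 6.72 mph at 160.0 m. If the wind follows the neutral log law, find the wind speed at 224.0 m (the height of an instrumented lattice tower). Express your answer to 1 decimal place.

Log law: V ∝ ln(z/z₀). From the pair, with r = V₁/V₂ = 0.87798,
ln z₀ = (ln z₁ − r·ln z₂)/(1 − r) = (3.4012 − 0.87798×5.0752)/0.12202 = -8.6433 → z₀ = 0.0001763 m
V₃ = V₁ · ln(z₃/z₀)/ln(z₁/z₀) = 5.9 × 14.0549/12.0445 = 6.8848 mph

6.9 mph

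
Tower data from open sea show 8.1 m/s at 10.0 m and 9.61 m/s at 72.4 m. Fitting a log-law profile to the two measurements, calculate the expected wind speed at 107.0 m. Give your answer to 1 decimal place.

9.9 m/s

Log law: V ∝ ln(z/z₀). From the pair, with r = V₁/V₂ = 0.84287,
ln z₀ = (ln z₁ − r·ln z₂)/(1 − r) = (2.3026 − 0.84287×4.2822)/0.15713 = -8.3166 → z₀ = 0.0002444 m
V₃ = V₁ · ln(z₃/z₀)/ln(z₁/z₀) = 8.1 × 12.9894/10.6192 = 9.9080 m/s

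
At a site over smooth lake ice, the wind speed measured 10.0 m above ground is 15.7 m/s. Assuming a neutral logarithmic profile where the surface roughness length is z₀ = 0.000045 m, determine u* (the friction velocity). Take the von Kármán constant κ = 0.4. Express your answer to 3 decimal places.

u* ≈ 0.510 m/s

Log law: V(z) = (u*/κ) · ln(z/z₀) ⇒ u* = κ · V / ln(z/z₀)
u* = 0.4 × 15.7 / ln(10.0/0.000045) = 0.4 × 15.7 / 12.3114
   = 6.2800 / 12.3114 = 0.5101 m/s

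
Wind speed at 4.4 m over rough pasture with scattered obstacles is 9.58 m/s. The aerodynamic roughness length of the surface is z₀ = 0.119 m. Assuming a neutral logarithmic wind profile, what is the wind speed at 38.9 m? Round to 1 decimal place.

Log law: V(z) ∝ ln(z/z₀), so V₂/V₁ = ln(z₂/z₀) / ln(z₁/z₀).
ln(38.9/0.119) = 5.7896, ln(4.4/0.119) = 3.6102
V₂ = 9.58 × 5.7896/3.6102 = 9.58 × 1.6037 = 15.3632 m/s

15.4 m/s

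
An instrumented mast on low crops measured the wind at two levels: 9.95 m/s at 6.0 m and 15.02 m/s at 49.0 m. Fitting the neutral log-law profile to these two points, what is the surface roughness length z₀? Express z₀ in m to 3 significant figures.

Log law: V(z) ∝ ln(z/z₀). With r = V₁/V₂ = 9.95/15.02 = 0.66245,
r · ln(z₂/z₀) = ln(z₁/z₀) ⇒ ln z₀ = (ln z₁ − r·ln z₂)/(1 − r)
ln z₀ = (1.79176 − 0.66245×3.89182) / 0.33755 = -2.3297
z₀ = exp(-2.3297) = 0.09733 m

z₀ ≈ 0.0973 m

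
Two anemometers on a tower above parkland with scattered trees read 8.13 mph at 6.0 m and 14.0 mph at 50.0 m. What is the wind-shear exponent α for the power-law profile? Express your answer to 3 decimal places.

α ≈ 0.256

Power law: V₂/V₁ = (z₂/z₁)^α ⇒ α = ln(V₂/V₁) / ln(z₂/z₁)
α = ln(14.0/8.13) / ln(50.0/6.0) = ln(1.7220) / ln(8.3333)
  = 0.54350 / 2.12026 = 0.25633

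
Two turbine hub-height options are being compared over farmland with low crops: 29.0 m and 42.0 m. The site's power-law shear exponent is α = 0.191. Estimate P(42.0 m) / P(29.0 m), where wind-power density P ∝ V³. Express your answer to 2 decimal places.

1.24

Speed ratio: V_B/V_A = (z_B/z_A)^α = (42.0/29.0)^0.191 = (1.4483)^0.191 = 1.07330
Power-density ratio: P_B/P_A = (V_B/V_A)³ = (1.07330)³ = 1.23643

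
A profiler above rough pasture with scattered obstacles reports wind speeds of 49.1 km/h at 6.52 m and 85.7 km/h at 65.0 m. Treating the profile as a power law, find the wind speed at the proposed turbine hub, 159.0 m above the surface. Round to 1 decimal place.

First find α: α = ln(V₂/V₁)/ln(z₂/z₁) = ln(85.7/49.1)/ln(65.0/6.52) = 0.55699/2.29951 = 0.2422
Extrapolate from 65.0 m to 159.0 m: V₃ = 85.7 × (159.0/65.0)^0.2422 = 85.7 × 1.2419 = 106.4340 km/h

106.4 km/h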